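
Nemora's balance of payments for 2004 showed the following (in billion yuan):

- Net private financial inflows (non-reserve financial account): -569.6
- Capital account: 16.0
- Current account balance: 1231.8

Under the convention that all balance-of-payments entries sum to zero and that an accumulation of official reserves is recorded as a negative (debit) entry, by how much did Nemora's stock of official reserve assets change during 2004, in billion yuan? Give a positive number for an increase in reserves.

678.2

Official reserve transactions balance = -(1231.8 + 16.0 + (-569.6)) = -678.2
An accumulation of reserves is recorded as a debit (negative entry), so the change in the stock of reserves is the negative of that balance.
Change in official reserves = -(-678.2) = 678.2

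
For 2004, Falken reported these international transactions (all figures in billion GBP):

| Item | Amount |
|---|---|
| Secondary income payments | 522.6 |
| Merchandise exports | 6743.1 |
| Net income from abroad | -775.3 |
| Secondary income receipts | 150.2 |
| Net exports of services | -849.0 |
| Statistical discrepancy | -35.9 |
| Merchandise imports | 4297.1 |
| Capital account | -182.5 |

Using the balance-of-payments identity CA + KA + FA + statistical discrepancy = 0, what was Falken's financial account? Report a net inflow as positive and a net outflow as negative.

Goods balance = 6743.1 - 4297.1 = 2446.0
Services balance = -849.0
Trade balance (goods + services) = 2446.0 + (-849.0) = 1597.0
Net primary income = -775.3
Net secondary income = 150.2 - 522.6 = -372.4
Current account = 1597.0 + (-775.3) + (-372.4) = 449.3
Financial account = -(449.3 + (-182.5) + (-35.9)) = -230.9

-230.9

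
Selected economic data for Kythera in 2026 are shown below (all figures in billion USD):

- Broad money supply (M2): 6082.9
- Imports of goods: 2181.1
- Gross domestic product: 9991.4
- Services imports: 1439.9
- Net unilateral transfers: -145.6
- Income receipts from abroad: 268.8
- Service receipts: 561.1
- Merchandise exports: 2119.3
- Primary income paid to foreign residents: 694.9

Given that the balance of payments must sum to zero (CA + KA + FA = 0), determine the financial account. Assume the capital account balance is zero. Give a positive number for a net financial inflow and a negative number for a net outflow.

Goods balance = 2119.3 - 2181.1 = -61.8
Services balance = 561.1 - 1439.9 = -878.8
Trade balance (goods + services) = -61.8 + (-878.8) = -940.6
Net primary income = 268.8 - 694.9 = -426.1
Net secondary income = -145.6
Current account = -940.6 + (-426.1) + (-145.6) = -1512.3
Financial account = -(-1512.3) = 1512.3

1512.3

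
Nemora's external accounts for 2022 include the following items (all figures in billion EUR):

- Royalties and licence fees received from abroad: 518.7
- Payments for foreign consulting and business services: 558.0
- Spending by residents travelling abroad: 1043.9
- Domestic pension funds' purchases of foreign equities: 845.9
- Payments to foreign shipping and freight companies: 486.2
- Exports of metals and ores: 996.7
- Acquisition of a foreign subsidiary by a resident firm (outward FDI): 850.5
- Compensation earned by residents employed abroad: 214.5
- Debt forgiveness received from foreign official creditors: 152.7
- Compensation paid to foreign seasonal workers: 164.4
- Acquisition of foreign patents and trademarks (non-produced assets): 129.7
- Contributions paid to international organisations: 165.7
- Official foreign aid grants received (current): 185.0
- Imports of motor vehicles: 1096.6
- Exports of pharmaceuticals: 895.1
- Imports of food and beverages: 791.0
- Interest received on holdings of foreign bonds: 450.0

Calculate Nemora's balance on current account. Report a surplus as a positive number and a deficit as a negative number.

-1045.8

Goods: -1096.6 + 996.7 + 895.1 - 791.0 = 4.2
Services: -486.2 - 1043.9 - 558.0 + 518.7 = -1569.4
Primary income: -164.4 + 450.0 + 214.5 = 500.1
Secondary income: -165.7 + 185.0 = 19.3
Current account = 4.2 + (-1569.4) + 500.1 + 19.3 = -1045.8
(Excluded from the current account — financial account: domestic pension funds' purchases of foreign equities 845.9, acquisition of a foreign subsidiary by a resident firm (outward FDI) 850.5; capital account: debt forgiveness received from foreign official creditors 152.7, acquisition of foreign patents and trademarks (non-produced assets) 129.7.)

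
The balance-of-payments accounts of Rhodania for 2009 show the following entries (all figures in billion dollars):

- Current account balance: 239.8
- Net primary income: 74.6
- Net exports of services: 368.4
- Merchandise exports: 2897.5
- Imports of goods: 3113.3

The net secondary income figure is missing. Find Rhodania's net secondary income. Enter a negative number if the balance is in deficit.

Current account = goods balance + services balance + net primary income + net secondary income
Sum of the known components = 227.2
Net secondary income = CA - (known components) = 239.8 - 227.2 = 12.6

12.6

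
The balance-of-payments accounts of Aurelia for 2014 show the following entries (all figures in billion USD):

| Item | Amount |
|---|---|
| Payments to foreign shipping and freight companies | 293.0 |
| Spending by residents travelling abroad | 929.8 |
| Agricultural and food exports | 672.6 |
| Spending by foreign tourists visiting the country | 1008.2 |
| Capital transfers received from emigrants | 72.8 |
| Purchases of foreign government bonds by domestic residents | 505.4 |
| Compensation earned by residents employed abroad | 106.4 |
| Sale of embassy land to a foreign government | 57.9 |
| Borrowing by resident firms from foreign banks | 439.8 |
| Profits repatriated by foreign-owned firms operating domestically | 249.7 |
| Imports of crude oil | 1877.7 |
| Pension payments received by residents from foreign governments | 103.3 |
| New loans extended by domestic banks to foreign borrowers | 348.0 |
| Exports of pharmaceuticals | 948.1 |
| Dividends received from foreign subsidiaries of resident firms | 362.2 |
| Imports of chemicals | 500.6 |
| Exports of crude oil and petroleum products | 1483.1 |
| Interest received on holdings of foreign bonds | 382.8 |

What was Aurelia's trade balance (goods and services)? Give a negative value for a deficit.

Goods: 948.1 - 1877.7 + 672.6 + 1483.1 - 500.6 = 725.5
Services: 1008.2 - 293.0 - 929.8 = -214.6
Trade balance = 725.5 + (-214.6) = 510.9
(Excluded from the trade balance — capital account: capital transfers received from emigrants 72.8, sale of embassy land to a foreign government 57.9; financial account: purchases of foreign government bonds by domestic residents 505.4, borrowing by resident firms from foreign banks 439.8, new loans extended by domestic banks to foreign borrowers 348.0; primary income: compensation earned by residents employed abroad 106.4, profits repatriated by foreign-owned firms operating domestically 249.7, dividends received from foreign subsidiaries of resident firms 362.2, interest received on holdings of foreign bonds 382.8; secondary income: pension payments received by residents from foreign governments 103.3.)

510.9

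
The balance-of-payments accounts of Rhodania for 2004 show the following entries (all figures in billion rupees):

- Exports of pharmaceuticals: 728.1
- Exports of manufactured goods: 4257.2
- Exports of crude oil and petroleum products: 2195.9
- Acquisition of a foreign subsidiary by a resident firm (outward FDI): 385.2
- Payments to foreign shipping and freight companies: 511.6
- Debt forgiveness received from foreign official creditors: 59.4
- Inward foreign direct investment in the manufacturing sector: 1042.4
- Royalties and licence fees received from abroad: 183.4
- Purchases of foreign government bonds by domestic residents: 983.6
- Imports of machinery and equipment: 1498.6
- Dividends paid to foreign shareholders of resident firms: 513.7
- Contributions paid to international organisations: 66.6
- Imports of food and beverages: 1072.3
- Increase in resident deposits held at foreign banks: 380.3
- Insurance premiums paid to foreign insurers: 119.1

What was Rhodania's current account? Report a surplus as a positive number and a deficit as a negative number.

3582.7

Goods: -1072.3 - 1498.6 + 728.1 + 4257.2 + 2195.9 = 4610.3
Services: 183.4 - 119.1 - 511.6 = -447.3
Primary income: -513.7
Secondary income: -66.6
Current account = 4610.3 + (-447.3) + (-513.7) + (-66.6) = 3582.7
(Excluded from the current account — financial account: acquisition of a foreign subsidiary by a resident firm (outward FDI) 385.2, inward foreign direct investment in the manufacturing sector 1042.4, purchases of foreign government bonds by domestic residents 983.6, increase in resident deposits held at foreign banks 380.3; capital account: debt forgiveness received from foreign official creditors 59.4.)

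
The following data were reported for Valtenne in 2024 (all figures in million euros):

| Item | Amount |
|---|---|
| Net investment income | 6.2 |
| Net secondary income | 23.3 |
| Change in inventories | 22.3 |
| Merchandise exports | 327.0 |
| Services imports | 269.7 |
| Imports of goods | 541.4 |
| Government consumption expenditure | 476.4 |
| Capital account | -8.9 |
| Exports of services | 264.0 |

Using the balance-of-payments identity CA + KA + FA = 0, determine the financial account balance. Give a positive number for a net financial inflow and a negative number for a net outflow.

199.5

Goods balance = 327.0 - 541.4 = -214.4
Services balance = 264.0 - 269.7 = -5.7
Trade balance (goods + services) = -214.4 + (-5.7) = -220.1
Net primary income = 6.2
Net secondary income = 23.3
Current account = -220.1 + 6.2 + 23.3 = -190.6
Financial account = -(-190.6 + (-8.9)) = 199.5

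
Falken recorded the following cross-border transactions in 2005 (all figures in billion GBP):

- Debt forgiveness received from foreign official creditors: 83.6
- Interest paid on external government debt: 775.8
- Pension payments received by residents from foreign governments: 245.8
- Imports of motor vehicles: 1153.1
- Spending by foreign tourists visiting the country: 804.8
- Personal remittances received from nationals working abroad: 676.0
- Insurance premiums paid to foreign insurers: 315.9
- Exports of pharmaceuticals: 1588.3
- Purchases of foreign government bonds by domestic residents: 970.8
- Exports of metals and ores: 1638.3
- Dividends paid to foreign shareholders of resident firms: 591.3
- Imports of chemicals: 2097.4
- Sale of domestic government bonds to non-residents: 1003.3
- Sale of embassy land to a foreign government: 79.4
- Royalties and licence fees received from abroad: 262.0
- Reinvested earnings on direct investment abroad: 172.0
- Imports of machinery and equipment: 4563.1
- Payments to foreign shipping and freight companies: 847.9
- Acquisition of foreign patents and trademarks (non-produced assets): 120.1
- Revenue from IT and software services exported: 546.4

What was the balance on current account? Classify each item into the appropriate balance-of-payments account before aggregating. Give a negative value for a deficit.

-4410.9

Goods: -4563.1 - 1153.1 + 1588.3 + 1638.3 - 2097.4 = -4587.0
Services: 546.4 - 315.9 - 847.9 + 804.8 + 262.0 = 449.4
Primary income: 172.0 - 591.3 - 775.8 = -1195.1
Secondary income: 676.0 + 245.8 = 921.8
Current account = (-4587.0) + 449.4 + (-1195.1) + 921.8 = -4410.9
(Excluded from the current account — capital account: debt forgiveness received from foreign official creditors 83.6, sale of embassy land to a foreign government 79.4, acquisition of foreign patents and trademarks (non-produced assets) 120.1; financial account: purchases of foreign government bonds by domestic residents 970.8, sale of domestic government bonds to non-residents 1003.3.)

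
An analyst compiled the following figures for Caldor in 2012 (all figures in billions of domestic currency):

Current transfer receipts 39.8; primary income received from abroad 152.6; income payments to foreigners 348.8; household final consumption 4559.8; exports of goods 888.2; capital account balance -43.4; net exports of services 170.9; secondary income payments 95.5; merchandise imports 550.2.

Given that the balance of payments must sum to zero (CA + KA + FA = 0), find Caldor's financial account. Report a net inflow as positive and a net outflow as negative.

-213.6

Goods balance = 888.2 - 550.2 = 338.0
Services balance = 170.9
Trade balance (goods + services) = 338.0 + 170.9 = 508.9
Net primary income = 152.6 - 348.8 = -196.2
Net secondary income = 39.8 - 95.5 = -55.7
Current account = 508.9 + (-196.2) + (-55.7) = 257.0
Financial account = -(257.0 + (-43.4)) = -213.6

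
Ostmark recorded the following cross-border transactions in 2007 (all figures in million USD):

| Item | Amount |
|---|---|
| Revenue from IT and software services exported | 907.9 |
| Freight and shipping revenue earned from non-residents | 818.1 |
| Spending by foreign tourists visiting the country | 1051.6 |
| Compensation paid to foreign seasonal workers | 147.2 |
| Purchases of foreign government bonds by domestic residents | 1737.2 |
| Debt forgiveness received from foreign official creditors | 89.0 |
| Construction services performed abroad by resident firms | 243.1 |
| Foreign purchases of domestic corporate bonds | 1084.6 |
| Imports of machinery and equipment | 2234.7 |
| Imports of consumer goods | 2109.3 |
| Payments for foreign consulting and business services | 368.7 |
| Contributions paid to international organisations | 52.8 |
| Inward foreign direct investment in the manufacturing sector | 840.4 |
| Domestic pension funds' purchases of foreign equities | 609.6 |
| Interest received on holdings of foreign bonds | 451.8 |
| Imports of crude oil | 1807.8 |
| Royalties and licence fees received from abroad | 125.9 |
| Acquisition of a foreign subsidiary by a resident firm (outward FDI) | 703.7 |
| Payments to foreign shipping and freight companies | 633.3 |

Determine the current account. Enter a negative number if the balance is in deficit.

-3755.4

Goods: -2234.7 - 2109.3 - 1807.8 = -6151.8
Services: 125.9 + 907.9 + 818.1 - 368.7 + 243.1 - 633.3 + 1051.6 = 2144.6
Primary income: 451.8 - 147.2 = 304.6
Secondary income: -52.8
Current account = (-6151.8) + 2144.6 + 304.6 + (-52.8) = -3755.4
(Excluded from the current account — financial account: purchases of foreign government bonds by domestic residents 1737.2, foreign purchases of domestic corporate bonds 1084.6, inward foreign direct investment in the manufacturing sector 840.4, domestic pension funds' purchases of foreign equities 609.6, acquisition of a foreign subsidiary by a resident firm (outward FDI) 703.7; capital account: debt forgiveness received from foreign official creditors 89.0.)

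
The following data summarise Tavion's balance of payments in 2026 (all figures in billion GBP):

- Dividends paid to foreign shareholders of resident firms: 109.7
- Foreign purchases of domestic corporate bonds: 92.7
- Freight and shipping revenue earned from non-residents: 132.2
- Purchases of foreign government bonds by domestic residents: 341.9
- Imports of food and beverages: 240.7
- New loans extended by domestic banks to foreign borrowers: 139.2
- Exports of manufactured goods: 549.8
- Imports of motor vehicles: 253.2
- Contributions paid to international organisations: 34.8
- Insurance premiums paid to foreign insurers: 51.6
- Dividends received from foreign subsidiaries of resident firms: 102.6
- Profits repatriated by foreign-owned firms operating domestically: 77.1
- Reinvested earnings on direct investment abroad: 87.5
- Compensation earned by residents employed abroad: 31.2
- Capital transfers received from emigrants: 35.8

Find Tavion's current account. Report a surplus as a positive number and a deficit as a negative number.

Goods: -240.7 - 253.2 + 549.8 = 55.9
Services: 132.2 - 51.6 = 80.6
Primary income: 31.2 - 109.7 - 77.1 + 102.6 + 87.5 = 34.5
Secondary income: -34.8
Current account = 55.9 + 80.6 + 34.5 + (-34.8) = 136.2
(Excluded from the current account — financial account: foreign purchases of domestic corporate bonds 92.7, purchases of foreign government bonds by domestic residents 341.9, new loans extended by domestic banks to foreign borrowers 139.2; capital account: capital transfers received from emigrants 35.8.)

136.2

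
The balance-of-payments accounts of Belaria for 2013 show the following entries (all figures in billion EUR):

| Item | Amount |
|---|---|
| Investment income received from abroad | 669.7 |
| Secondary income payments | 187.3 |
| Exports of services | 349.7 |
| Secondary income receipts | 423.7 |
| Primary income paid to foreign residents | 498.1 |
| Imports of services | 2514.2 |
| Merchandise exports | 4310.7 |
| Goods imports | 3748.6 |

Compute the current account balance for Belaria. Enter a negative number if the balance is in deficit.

-1194.4

Goods balance = 4310.7 - 3748.6 = 562.1
Services balance = 349.7 - 2514.2 = -2164.5
Trade balance (goods + services) = 562.1 + (-2164.5) = -1602.4
Net primary income = 669.7 - 498.1 = 171.6
Net secondary income = 423.7 - 187.3 = 236.4
Current account = -1602.4 + 171.6 + 236.4 = -1194.4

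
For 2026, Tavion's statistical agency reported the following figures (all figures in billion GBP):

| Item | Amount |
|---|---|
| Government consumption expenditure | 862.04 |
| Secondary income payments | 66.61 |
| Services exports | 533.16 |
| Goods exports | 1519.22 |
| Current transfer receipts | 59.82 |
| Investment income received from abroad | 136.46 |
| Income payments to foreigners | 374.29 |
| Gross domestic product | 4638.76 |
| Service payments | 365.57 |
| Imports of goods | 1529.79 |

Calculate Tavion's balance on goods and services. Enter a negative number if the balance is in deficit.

157.02

Goods balance = 1519.22 - 1529.79 = -10.57
Services balance = 533.16 - 365.57 = 167.59
Trade balance (goods + services) = -10.57 + 167.59 = 157.02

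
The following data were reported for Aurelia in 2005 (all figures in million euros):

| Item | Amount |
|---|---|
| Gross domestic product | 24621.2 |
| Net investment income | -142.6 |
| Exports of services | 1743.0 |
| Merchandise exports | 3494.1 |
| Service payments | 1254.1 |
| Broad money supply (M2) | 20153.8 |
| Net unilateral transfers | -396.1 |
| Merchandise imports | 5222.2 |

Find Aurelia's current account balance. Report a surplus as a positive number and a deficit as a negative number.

Goods balance = 3494.1 - 5222.2 = -1728.1
Services balance = 1743.0 - 1254.1 = 488.9
Trade balance (goods + services) = -1728.1 + 488.9 = -1239.2
Net primary income = -142.6
Net secondary income = -396.1
Current account = -1239.2 + (-142.6) + (-396.1) = -1777.9

-1777.9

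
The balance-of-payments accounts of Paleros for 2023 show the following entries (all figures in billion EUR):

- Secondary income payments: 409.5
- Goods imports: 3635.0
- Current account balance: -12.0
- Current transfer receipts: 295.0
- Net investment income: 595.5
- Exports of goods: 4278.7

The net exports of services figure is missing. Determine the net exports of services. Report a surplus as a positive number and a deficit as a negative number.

Current account = goods balance + services balance + net primary income + net secondary income
Sum of the known components = 1124.7
Net exports of services = CA - (known components) = -12.0 - 1124.7 = -1136.7

-1136.7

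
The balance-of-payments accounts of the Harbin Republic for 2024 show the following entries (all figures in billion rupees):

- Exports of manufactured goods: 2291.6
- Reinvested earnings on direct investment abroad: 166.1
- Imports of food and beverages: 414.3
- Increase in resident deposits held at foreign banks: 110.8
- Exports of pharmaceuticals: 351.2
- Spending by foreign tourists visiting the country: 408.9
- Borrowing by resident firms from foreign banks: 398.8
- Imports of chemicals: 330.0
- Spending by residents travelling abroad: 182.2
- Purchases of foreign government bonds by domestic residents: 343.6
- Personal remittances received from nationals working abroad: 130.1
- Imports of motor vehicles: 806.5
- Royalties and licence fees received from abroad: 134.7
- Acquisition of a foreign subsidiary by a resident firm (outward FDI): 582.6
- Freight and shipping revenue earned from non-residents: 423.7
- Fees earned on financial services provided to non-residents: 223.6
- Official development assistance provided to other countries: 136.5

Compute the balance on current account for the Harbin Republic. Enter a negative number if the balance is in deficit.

Goods: 351.2 - 330.0 - 414.3 + 2291.6 - 806.5 = 1092.0
Services: 223.6 + 408.9 + 134.7 + 423.7 - 182.2 = 1008.7
Primary income: 166.1
Secondary income: -136.5 + 130.1 = -6.4
Current account = 1092.0 + 1008.7 + 166.1 + (-6.4) = 2260.4
(Excluded from the current account — financial account: increase in resident deposits held at foreign banks 110.8, borrowing by resident firms from foreign banks 398.8, purchases of foreign government bonds by domestic residents 343.6, acquisition of a foreign subsidiary by a resident firm (outward FDI) 582.6.)

2260.4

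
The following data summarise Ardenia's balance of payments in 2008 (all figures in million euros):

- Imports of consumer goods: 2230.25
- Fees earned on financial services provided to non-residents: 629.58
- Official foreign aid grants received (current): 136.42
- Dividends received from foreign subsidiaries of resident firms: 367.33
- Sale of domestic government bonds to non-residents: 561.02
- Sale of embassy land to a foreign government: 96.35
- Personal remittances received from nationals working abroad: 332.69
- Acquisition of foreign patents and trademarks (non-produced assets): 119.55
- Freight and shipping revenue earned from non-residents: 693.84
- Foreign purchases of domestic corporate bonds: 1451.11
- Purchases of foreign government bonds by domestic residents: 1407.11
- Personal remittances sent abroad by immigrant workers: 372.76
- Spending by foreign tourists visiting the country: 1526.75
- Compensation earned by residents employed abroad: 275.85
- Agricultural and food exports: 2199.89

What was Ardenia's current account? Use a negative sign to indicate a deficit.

3559.34

Goods: 2199.89 - 2230.25 = -30.36
Services: 693.84 + 629.58 + 1526.75 = 2850.17
Primary income: 367.33 + 275.85 = 643.18
Secondary income: 332.69 + 136.42 - 372.76 = 96.35
Current account = (-30.36) + 2850.17 + 643.18 + 96.35 = 3559.34
(Excluded from the current account — financial account: sale of domestic government bonds to non-residents 561.02, foreign purchases of domestic corporate bonds 1451.11, purchases of foreign government bonds by domestic residents 1407.11; capital account: sale of embassy land to a foreign government 96.35, acquisition of foreign patents and trademarks (non-produced assets) 119.55.)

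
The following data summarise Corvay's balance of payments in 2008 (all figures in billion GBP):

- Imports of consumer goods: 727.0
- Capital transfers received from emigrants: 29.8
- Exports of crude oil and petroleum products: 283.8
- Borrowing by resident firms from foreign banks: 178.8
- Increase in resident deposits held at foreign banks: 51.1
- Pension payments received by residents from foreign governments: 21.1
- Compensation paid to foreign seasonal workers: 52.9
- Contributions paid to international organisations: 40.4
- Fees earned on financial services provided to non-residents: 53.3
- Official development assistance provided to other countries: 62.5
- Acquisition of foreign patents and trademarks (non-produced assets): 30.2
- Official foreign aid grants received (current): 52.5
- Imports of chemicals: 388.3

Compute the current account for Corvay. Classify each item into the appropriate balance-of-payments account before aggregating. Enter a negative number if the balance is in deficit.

Goods: 283.8 - 388.3 - 727.0 = -831.5
Services: 53.3
Primary income: -52.9
Secondary income: 52.5 + 21.1 - 62.5 - 40.4 = -29.3
Current account = (-831.5) + 53.3 + (-52.9) + (-29.3) = -860.4
(Excluded from the current account — capital account: capital transfers received from emigrants 29.8, acquisition of foreign patents and trademarks (non-produced assets) 30.2; financial account: borrowing by resident firms from foreign banks 178.8, increase in resident deposits held at foreign banks 51.1.)

-860.4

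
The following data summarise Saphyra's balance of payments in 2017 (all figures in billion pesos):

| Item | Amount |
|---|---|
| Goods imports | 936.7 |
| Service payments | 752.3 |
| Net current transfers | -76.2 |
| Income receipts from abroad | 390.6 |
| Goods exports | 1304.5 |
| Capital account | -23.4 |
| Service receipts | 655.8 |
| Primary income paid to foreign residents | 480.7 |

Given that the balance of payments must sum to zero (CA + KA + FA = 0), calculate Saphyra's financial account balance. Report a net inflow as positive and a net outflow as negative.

Goods balance = 1304.5 - 936.7 = 367.8
Services balance = 655.8 - 752.3 = -96.5
Trade balance (goods + services) = 367.8 + (-96.5) = 271.3
Net primary income = 390.6 - 480.7 = -90.1
Net secondary income = -76.2
Current account = 271.3 + (-90.1) + (-76.2) = 105.0
Financial account = -(105.0 + (-23.4)) = -81.6

-81.6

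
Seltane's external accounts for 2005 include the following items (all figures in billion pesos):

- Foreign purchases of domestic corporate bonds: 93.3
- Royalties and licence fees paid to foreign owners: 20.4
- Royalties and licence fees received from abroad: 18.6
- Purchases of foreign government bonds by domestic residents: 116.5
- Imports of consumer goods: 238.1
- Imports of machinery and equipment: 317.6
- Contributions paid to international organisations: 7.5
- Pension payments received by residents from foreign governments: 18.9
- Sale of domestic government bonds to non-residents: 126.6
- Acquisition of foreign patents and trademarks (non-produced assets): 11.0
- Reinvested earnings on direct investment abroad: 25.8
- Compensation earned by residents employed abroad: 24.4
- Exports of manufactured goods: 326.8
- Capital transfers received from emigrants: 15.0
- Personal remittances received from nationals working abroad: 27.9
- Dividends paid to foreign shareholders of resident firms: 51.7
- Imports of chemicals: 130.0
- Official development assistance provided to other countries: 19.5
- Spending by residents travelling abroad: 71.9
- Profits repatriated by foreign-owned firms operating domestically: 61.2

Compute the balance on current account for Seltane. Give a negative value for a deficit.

Goods: -130.0 - 317.6 - 238.1 + 326.8 = -358.9
Services: -71.9 - 20.4 + 18.6 = -73.7
Primary income: 25.8 + 24.4 - 61.2 - 51.7 = -62.7
Secondary income: -7.5 + 27.9 - 19.5 + 18.9 = 19.8
Current account = (-358.9) + (-73.7) + (-62.7) + 19.8 = -475.5
(Excluded from the current account — financial account: foreign purchases of domestic corporate bonds 93.3, purchases of foreign government bonds by domestic residents 116.5, sale of domestic government bonds to non-residents 126.6; capital account: acquisition of foreign patents and trademarks (non-produced assets) 11.0, capital transfers received from emigrants 15.0.)

-475.5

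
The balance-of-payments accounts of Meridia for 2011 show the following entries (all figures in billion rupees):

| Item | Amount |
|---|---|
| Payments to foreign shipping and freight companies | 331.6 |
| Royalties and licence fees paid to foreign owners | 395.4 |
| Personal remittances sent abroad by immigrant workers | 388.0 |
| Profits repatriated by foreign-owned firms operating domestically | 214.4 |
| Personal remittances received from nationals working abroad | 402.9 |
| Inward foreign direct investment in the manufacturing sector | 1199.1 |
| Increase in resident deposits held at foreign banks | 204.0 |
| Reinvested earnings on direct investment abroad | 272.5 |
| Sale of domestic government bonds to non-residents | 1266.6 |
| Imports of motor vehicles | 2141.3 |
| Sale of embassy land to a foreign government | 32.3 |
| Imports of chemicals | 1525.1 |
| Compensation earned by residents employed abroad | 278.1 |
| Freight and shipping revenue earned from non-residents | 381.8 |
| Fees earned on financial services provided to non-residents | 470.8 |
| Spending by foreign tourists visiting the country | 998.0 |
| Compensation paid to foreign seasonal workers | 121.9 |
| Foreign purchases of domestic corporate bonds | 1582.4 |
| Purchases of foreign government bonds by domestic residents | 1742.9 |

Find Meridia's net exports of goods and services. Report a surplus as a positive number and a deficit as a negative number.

Goods: -1525.1 - 2141.3 = -3666.4
Services: -395.4 + 998.0 - 331.6 + 470.8 + 381.8 = 1123.6
Trade balance = -3666.4 + 1123.6 = -2542.8
(Excluded from the trade balance — secondary income: personal remittances sent abroad by immigrant workers 388.0, personal remittances received from nationals working abroad 402.9; primary income: profits repatriated by foreign-owned firms operating domestically 214.4, reinvested earnings on direct investment abroad 272.5, compensation earned by residents employed abroad 278.1, compensation paid to foreign seasonal workers 121.9; financial account: inward foreign direct investment in the manufacturing sector 1199.1, increase in resident deposits held at foreign banks 204.0, sale of domestic government bonds to non-residents 1266.6, foreign purchases of domestic corporate bonds 1582.4, purchases of foreign government bonds by domestic residents 1742.9; capital account: sale of embassy land to a foreign government 32.3.)

-2542.8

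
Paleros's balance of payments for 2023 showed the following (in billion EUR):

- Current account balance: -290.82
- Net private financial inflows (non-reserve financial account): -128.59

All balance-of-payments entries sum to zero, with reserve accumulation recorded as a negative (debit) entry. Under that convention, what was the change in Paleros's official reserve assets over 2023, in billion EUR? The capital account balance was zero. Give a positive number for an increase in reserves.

-419.41

Official reserve transactions balance = -((-290.82) + (-128.59)) = 419.41
An accumulation of reserves is recorded as a debit (negative entry), so the change in the stock of reserves is the negative of that balance.
Change in official reserves = -(419.41) = -419.41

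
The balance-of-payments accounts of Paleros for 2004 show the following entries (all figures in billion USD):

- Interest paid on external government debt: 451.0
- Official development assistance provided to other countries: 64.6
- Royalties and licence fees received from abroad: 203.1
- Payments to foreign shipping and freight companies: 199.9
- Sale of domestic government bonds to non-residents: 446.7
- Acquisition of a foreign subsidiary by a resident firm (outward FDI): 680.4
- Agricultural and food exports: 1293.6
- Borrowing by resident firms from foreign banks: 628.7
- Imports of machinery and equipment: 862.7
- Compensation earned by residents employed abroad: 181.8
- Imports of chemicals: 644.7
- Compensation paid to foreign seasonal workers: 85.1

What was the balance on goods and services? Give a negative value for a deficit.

Goods: -862.7 - 644.7 + 1293.6 = -213.8
Services: -199.9 + 203.1 = 3.2
Trade balance = -213.8 + 3.2 = -210.6
(Excluded from the trade balance — primary income: interest paid on external government debt 451.0, compensation earned by residents employed abroad 181.8, compensation paid to foreign seasonal workers 85.1; secondary income: official development assistance provided to other countries 64.6; financial account: sale of domestic government bonds to non-residents 446.7, acquisition of a foreign subsidiary by a resident firm (outward FDI) 680.4, borrowing by resident firms from foreign banks 628.7.)

-210.6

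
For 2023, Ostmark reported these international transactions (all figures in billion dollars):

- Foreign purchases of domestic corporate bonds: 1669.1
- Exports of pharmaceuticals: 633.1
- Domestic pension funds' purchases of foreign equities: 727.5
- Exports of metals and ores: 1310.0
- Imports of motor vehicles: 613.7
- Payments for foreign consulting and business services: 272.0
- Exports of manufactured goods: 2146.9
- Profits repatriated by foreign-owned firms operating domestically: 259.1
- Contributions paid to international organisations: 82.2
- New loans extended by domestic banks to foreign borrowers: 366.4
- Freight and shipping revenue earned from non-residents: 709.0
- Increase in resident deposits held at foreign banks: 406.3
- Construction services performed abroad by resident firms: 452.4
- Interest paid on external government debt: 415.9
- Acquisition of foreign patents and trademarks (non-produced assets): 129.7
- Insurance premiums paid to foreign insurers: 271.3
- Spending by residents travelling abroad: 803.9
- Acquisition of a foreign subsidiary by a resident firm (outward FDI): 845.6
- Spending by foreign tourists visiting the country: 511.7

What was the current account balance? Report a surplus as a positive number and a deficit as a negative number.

3045.0

Goods: 1310.0 + 2146.9 - 613.7 + 633.1 = 3476.3
Services: -271.3 - 803.9 - 272.0 + 452.4 + 709.0 + 511.7 = 325.9
Primary income: -415.9 - 259.1 = -675.0
Secondary income: -82.2
Current account = 3476.3 + 325.9 + (-675.0) + (-82.2) = 3045.0
(Excluded from the current account — financial account: foreign purchases of domestic corporate bonds 1669.1, domestic pension funds' purchases of foreign equities 727.5, new loans extended by domestic banks to foreign borrowers 366.4, increase in resident deposits held at foreign banks 406.3, acquisition of a foreign subsidiary by a resident firm (outward FDI) 845.6; capital account: acquisition of foreign patents and trademarks (non-produced assets) 129.7.)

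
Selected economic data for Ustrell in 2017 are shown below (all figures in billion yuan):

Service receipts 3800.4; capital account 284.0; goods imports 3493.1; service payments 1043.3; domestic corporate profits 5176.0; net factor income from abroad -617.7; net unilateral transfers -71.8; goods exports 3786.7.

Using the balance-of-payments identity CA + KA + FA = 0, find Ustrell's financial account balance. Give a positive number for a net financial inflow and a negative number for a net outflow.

-2645.2

Goods balance = 3786.7 - 3493.1 = 293.6
Services balance = 3800.4 - 1043.3 = 2757.1
Trade balance (goods + services) = 293.6 + 2757.1 = 3050.7
Net primary income = -617.7
Net secondary income = -71.8
Current account = 3050.7 + (-617.7) + (-71.8) = 2361.2
Financial account = -(2361.2 + 284.0) = -2645.2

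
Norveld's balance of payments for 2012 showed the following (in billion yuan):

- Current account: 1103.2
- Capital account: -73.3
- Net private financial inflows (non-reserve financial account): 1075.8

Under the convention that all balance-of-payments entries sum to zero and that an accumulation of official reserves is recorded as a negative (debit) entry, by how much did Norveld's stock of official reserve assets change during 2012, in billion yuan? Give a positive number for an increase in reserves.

Official reserve transactions balance = -(1103.2 + (-73.3) + 1075.8) = -2105.7
An accumulation of reserves is recorded as a debit (negative entry), so the change in the stock of reserves is the negative of that balance.
Change in official reserves = -(-2105.7) = 2105.7

2105.7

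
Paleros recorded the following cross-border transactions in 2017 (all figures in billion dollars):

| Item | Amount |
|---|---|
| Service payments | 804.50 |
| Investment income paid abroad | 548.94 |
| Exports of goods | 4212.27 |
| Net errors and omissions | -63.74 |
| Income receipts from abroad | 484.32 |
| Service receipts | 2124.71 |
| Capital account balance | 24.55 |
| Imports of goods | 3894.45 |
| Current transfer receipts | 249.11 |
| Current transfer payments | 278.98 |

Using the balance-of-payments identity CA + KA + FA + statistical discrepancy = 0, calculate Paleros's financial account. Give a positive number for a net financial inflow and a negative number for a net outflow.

-1504.35

Goods balance = 4212.27 - 3894.45 = 317.82
Services balance = 2124.71 - 804.50 = 1320.21
Trade balance (goods + services) = 317.82 + 1320.21 = 1638.03
Net primary income = 484.32 - 548.94 = -64.62
Net secondary income = 249.11 - 278.98 = -29.87
Current account = 1638.03 + (-64.62) + (-29.87) = 1543.54
Financial account = -(1543.54 + 24.55 + (-63.74)) = -1504.35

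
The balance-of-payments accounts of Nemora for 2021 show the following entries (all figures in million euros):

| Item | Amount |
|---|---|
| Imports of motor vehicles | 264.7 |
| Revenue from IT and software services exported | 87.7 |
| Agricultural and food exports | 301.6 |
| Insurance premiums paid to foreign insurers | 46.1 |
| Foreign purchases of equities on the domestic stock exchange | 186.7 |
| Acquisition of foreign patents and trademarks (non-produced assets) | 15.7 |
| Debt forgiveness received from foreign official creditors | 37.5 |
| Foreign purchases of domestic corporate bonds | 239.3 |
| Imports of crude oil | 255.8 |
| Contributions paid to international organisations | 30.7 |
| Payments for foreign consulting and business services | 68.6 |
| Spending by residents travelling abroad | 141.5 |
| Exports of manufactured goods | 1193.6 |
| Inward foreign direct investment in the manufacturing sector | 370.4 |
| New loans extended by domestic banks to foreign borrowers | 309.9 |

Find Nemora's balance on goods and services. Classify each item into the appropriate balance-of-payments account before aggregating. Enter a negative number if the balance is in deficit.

806.2

Goods: 1193.6 - 255.8 + 301.6 - 264.7 = 974.7
Services: 87.7 - 46.1 - 68.6 - 141.5 = -168.5
Trade balance = 974.7 + (-168.5) = 806.2
(Excluded from the trade balance — financial account: foreign purchases of equities on the domestic stock exchange 186.7, foreign purchases of domestic corporate bonds 239.3, inward foreign direct investment in the manufacturing sector 370.4, new loans extended by domestic banks to foreign borrowers 309.9; capital account: acquisition of foreign patents and trademarks (non-produced assets) 15.7, debt forgiveness received from foreign official creditors 37.5; secondary income: contributions paid to international organisations 30.7.)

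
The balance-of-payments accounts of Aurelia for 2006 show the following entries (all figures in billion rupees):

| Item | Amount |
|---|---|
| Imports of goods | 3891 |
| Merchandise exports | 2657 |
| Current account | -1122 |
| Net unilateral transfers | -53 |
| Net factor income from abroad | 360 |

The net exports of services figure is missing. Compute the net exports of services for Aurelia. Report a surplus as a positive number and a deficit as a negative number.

-195

Current account = goods balance + services balance + net primary income + net secondary income
Sum of the known components = -927
Net exports of services = CA - (known components) = -1122 - (-927) = -195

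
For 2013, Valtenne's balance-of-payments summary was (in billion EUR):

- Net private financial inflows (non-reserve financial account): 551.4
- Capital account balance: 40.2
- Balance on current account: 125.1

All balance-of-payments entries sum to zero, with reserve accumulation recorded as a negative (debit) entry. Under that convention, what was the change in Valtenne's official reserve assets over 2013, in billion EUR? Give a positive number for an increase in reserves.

716.7

Official reserve transactions balance = -(125.1 + 40.2 + 551.4) = -716.7
An accumulation of reserves is recorded as a debit (negative entry), so the change in the stock of reserves is the negative of that balance.
Change in official reserves = -(-716.7) = 716.7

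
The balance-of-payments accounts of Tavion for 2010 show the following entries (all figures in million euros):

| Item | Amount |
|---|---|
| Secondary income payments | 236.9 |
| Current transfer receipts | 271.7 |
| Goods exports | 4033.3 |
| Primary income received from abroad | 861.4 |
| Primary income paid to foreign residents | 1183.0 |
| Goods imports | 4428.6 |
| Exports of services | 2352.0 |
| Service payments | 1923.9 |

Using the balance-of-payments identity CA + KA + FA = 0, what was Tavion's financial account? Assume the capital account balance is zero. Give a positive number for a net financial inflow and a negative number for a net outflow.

Goods balance = 4033.3 - 4428.6 = -395.3
Services balance = 2352.0 - 1923.9 = 428.1
Trade balance (goods + services) = -395.3 + 428.1 = 32.8
Net primary income = 861.4 - 1183.0 = -321.6
Net secondary income = 271.7 - 236.9 = 34.8
Current account = 32.8 + (-321.6) + 34.8 = -254.0
Financial account = -(-254.0) = 254.0

254.0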